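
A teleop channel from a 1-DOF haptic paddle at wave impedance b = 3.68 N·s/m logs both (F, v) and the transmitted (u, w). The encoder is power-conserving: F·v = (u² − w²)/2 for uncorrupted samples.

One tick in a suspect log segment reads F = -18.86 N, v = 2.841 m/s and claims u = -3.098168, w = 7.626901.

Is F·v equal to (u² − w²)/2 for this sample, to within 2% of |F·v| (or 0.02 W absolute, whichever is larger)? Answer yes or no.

no

F·v = (-18.86)×2.841 = -53.581260 W.
(u² − w²)/2 = (9.598645 − 58.169619)/2 = -24.285487 W.
|Δ| = 29.295773;  2% of max(1, |F·v|) = 1.071625.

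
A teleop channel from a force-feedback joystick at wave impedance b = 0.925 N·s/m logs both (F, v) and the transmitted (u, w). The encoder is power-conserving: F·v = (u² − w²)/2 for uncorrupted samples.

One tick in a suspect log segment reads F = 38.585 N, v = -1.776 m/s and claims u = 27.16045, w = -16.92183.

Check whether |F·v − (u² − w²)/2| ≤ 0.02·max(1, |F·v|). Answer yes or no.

no

F·v = 38.585×(-1.776) = -68.52696 W.
(u² − w²)/2 = (737.69004 − 286.34833)/2 = 225.67086 W.
|Δ| = 294.19782;  2% of max(1, |F·v|) = 1.37054.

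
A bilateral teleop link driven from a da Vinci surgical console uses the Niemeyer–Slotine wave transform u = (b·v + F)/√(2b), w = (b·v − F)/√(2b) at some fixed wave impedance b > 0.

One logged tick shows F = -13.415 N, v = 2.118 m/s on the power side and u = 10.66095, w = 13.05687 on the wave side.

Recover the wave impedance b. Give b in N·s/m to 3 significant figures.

u + w = 23.7178;  u + w = √(2b)·v, so √(2b) = 23.7178/2.118 = 11.1982.
b = (√(2b))²/2 = 125.4000/2 = 62.7000.
(Check via u − w = 2F/√(2b): u − w = -2.3959, 2F/√(2b) = -2.3959.)

b = 62.7 N·s/m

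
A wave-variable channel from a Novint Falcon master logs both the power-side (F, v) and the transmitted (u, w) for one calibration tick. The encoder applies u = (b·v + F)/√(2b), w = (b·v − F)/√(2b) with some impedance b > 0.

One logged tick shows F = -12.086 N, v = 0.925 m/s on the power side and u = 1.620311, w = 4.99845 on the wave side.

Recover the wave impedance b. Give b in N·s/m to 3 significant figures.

b = 25.6 N·s/m

u + w = 6.618761;  u + w = √(2b)·v, so √(2b) = 6.618761/0.925 = 7.155417.
b = (√(2b))²/2 = 51.199997/2 = 25.599998.
(Check via u − w = 2F/√(2b): u − w = -3.378139, 2F/√(2b) = -3.378140.)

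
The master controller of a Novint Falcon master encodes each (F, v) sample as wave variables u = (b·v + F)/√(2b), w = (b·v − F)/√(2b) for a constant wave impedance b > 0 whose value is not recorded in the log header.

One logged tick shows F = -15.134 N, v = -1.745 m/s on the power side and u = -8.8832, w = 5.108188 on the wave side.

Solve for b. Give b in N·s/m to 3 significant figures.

b = 2.34 N·s/m

u + w = -3.775012;  u + w = √(2b)·v, so √(2b) = -3.775012/(-1.745) = 2.163331.
b = (√(2b))²/2 = 4.680000/2 = 2.340000.
(Check via u − w = 2F/√(2b): u − w = -13.991388, 2F/√(2b) = -13.991389.)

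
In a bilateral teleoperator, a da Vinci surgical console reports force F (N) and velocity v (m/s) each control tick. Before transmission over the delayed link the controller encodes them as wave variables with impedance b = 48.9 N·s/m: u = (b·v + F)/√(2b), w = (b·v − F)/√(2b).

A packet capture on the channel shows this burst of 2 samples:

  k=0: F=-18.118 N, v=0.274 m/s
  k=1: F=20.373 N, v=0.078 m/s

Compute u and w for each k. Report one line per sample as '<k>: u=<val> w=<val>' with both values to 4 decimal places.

0: u=-0.4772 w=3.1869
1: u=2.4458 w=-1.6744

k=0: b·v=48.9×0.274=13.3986; √(2b)=9.8894; u=(13.3986+(-18.118))/9.8894=-0.4772, w=(13.3986−(-18.118))/9.8894=3.1869
k=1: b·v=48.9×0.078=3.8142; √(2b)=9.8894; u=(3.8142+20.373)/9.8894=2.4458, w=(3.8142−20.373)/9.8894=-1.6744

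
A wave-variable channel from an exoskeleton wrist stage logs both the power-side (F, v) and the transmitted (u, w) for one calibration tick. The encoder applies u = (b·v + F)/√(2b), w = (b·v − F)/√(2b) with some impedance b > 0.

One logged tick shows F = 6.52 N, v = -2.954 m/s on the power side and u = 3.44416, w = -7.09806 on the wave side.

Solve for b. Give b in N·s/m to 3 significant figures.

b = 0.765 N·s/m

u + w = -3.65390;  u + w = √(2b)·v, so √(2b) = -3.65390/(-2.954) = 1.23693.
b = (√(2b))²/2 = 1.53000/2 = 0.76500.
(Check via u − w = 2F/√(2b): u − w = 10.54222, 2F/√(2b) = 10.54220.)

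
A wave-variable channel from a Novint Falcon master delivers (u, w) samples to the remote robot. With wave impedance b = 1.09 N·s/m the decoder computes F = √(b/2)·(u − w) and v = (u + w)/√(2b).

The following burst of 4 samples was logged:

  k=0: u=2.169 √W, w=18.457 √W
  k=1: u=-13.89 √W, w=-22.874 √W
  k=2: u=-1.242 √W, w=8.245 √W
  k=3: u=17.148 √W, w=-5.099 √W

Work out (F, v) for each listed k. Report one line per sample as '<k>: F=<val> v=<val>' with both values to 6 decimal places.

k=0: u−w=-16.288000, u+w=20.626000; √(b/2)=0.738241, √(2b)=1.476482; F=0.738241×(-16.288)=-12.024472, v=20.626000/1.476482=13.969690
k=1: u−w=8.984000, u+w=-36.764000; √(b/2)=0.738241, √(2b)=1.476482; F=0.738241×8.984=6.632359, v=-36.764000/1.476482=-24.899723
k=2: u−w=-9.487000, u+w=7.003000; √(b/2)=0.738241, √(2b)=1.476482; F=0.738241×(-9.487)=-7.003694, v=7.003000/1.476482=4.743030
k=3: u−w=22.247000, u+w=12.049000; √(b/2)=0.738241, √(2b)=1.476482; F=0.738241×22.247=16.423651, v=12.049000/1.476482=8.160613

0: F=-12.024472 v=13.969690
1: F=6.632359 v=-24.899723
2: F=-7.003694 v=4.743030
3: F=16.423651 v=8.160613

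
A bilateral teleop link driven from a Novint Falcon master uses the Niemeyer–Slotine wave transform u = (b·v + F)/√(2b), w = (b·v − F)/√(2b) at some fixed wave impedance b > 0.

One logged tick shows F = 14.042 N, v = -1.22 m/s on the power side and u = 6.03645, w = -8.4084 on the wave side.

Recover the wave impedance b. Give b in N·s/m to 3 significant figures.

u + w = -2.3720;  u + w = √(2b)·v, so √(2b) = -2.3720/(-1.22) = 1.9442.
b = (√(2b))²/2 = 3.7800/2 = 1.8900.
(Check via u − w = 2F/√(2b): u − w = 14.4449, 2F/√(2b) = 14.4449.)

b = 1.89 N·s/m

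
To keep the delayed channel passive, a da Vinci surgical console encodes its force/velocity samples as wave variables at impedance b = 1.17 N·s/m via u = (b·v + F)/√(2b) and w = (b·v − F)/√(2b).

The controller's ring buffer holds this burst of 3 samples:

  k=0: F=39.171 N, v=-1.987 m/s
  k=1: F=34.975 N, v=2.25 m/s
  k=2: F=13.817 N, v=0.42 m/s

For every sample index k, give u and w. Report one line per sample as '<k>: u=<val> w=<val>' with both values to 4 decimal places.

k=0: b·v=1.17×(-1.987)=-2.3248; √(2b)=1.5297; u=(-2.3248+39.171)/1.5297=24.0871, w=(-2.3248−39.171)/1.5297=-27.1266
k=1: b·v=1.17×2.25=2.6325; √(2b)=1.5297; u=(2.6325+34.975)/1.5297=24.5848, w=(2.6325−34.975)/1.5297=-21.1430
k=2: b·v=1.17×0.42=0.4914; √(2b)=1.5297; u=(0.4914+13.817)/1.5297=9.3537, w=(0.4914−13.817)/1.5297=-8.7112

0: u=24.0871 w=-27.1266
1: u=24.5848 w=-21.1430
2: u=9.3537 w=-8.7112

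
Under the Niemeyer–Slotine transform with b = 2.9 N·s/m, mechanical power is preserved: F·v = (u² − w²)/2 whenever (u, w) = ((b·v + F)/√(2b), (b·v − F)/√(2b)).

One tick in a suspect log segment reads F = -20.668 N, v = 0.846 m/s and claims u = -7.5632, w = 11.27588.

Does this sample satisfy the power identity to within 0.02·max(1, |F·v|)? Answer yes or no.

F·v = (-20.668)×0.846 = -17.4851 W.
(u² − w²)/2 = (57.2020 − 127.1455)/2 = -34.9717 W.
|Δ| = 17.4866;  2% of max(1, |F·v|) = 0.3497.

no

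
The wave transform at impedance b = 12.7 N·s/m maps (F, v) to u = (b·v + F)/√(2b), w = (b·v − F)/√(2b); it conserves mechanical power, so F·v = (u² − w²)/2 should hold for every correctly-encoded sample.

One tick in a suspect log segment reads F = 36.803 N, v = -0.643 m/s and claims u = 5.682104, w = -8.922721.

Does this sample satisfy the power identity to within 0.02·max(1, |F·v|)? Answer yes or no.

F·v = 36.803×(-0.643) = -23.664329 W.
(u² − w²)/2 = (32.286306 − 79.614950)/2 = -23.664322 W.
|Δ| = 0.000007;  2% of max(1, |F·v|) = 0.473287.

yes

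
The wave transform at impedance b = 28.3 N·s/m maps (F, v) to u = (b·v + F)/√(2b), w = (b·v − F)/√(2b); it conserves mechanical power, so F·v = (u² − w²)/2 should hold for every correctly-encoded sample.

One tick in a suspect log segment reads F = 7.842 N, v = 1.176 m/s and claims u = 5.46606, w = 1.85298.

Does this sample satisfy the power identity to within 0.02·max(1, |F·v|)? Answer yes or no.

no

F·v = 7.842×1.176 = 9.2222 W.
(u² − w²)/2 = (29.8778 − 3.4335)/2 = 13.2221 W.
|Δ| = 3.9999;  2% of max(1, |F·v|) = 0.1844.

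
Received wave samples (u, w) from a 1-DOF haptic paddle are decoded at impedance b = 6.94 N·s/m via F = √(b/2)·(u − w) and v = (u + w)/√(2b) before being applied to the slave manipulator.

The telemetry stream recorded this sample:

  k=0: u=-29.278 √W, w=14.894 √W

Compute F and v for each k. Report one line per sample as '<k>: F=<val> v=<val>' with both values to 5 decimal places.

k=0: u−w=-44.17200, u+w=-14.38400; √(b/2)=1.86279, √(2b)=3.72559; F=1.86279×(-44.172)=-82.28332, v=-14.38400/3.72559=-3.86087

0: F=-82.28332 v=-3.86087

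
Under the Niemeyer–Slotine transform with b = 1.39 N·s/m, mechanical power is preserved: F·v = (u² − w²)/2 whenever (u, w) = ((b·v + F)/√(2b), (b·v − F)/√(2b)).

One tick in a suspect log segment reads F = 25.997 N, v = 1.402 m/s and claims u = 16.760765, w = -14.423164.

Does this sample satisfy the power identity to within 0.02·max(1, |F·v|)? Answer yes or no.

yes

F·v = 25.997×1.402 = 36.447794 W.
(u² − w²)/2 = (280.923243 − 208.027660)/2 = 36.447792 W.
|Δ| = 0.000002;  2% of max(1, |F·v|) = 0.728956.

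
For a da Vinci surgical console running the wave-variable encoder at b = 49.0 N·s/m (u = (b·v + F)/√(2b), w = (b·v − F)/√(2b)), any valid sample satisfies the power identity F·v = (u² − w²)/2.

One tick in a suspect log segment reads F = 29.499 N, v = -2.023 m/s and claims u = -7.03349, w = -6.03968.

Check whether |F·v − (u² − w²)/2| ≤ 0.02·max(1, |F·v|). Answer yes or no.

F·v = 29.499×(-2.023) = -59.67648 W.
(u² − w²)/2 = (49.46998 − 36.47773)/2 = 6.49612 W.
|Δ| = 66.17260;  2% of max(1, |F·v|) = 1.19353.

no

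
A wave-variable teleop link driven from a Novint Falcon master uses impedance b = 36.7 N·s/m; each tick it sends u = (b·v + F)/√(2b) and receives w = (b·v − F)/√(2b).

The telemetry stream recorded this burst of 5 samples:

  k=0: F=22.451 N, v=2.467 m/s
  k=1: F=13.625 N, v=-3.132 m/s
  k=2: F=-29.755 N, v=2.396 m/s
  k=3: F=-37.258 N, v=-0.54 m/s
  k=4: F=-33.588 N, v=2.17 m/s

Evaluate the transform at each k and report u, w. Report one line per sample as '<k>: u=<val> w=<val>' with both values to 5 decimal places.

k=0: b·v=36.7×2.467=90.53890; √(2b)=8.56738; u=(90.53890+22.451)/8.56738=13.18838, w=(90.53890−22.451)/8.56738=7.94734
k=1: b·v=36.7×(-3.132)=-114.94440; √(2b)=8.56738; u=(-114.94440+13.625)/8.56738=-11.82618, w=(-114.94440−13.625)/8.56738=-15.00685
k=2: b·v=36.7×2.396=87.93320; √(2b)=8.56738; u=(87.93320+(-29.755))/8.56738=6.79066, w=(87.93320−(-29.755))/8.56738=13.73678
k=3: b·v=36.7×(-0.54)=-19.81800; √(2b)=8.56738; u=(-19.81800+(-37.258))/8.56738=-6.66201, w=(-19.81800−(-37.258))/8.56738=2.03563
k=4: b·v=36.7×2.17=79.63900; √(2b)=8.56738; u=(79.63900+(-33.588))/8.56738=5.37516, w=(79.63900−(-33.588))/8.56738=13.21606

0: u=13.18838 w=7.94734
1: u=-11.82618 w=-15.00685
2: u=6.79066 w=13.73678
3: u=-6.66201 w=2.03563
4: u=5.37516 w=13.21606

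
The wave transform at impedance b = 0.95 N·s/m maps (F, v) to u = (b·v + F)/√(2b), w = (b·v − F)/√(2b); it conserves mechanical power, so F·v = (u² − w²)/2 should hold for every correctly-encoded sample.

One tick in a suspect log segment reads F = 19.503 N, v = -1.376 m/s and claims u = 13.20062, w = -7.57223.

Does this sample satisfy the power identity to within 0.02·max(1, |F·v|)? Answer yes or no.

no

F·v = 19.503×(-1.376) = -26.83613 W.
(u² − w²)/2 = (174.25637 − 57.33867)/2 = 58.45885 W.
|Δ| = 85.29498;  2% of max(1, |F·v|) = 0.53672.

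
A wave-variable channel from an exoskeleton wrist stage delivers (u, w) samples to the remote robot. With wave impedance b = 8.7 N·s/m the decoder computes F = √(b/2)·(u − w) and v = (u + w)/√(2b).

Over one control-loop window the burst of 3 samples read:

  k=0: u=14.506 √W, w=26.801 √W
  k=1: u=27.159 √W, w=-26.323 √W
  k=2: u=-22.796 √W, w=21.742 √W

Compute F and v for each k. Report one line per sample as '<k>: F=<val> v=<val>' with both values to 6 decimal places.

k=0: u−w=-12.295000, u+w=41.307000; √(b/2)=2.085665, √(2b)=4.171331; F=2.085665×(-12.295)=-25.643256, v=41.307000/4.171331=9.902595
k=1: u−w=53.482000, u+w=0.836000; √(b/2)=2.085665, √(2b)=4.171331; F=2.085665×53.482=111.545555, v=0.836000/4.171331=0.200416
k=2: u−w=-44.538000, u+w=-1.054000; √(b/2)=2.085665, √(2b)=4.171331; F=2.085665×(-44.538)=-92.891364, v=-1.054000/4.171331=-0.252677

0: F=-25.643256 v=9.902595
1: F=111.545555 v=0.200416
2: F=-92.891364 v=-0.252677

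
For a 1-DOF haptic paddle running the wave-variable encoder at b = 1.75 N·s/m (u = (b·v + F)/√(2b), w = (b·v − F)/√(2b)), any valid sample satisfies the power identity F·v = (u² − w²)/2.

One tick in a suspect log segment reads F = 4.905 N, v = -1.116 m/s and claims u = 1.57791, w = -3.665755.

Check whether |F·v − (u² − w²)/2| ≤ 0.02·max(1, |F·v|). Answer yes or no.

F·v = 4.905×(-1.116) = -5.473980 W.
(u² − w²)/2 = (2.489800 − 13.437760)/2 = -5.473980 W.
|Δ| = 0.000000;  2% of max(1, |F·v|) = 0.109480.

yes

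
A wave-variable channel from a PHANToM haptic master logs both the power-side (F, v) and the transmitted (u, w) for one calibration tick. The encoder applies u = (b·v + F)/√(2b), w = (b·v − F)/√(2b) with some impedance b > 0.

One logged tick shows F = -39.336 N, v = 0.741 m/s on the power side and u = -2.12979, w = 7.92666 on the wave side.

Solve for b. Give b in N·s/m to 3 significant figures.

b = 30.6 N·s/m

u + w = 5.79687;  u + w = √(2b)·v, so √(2b) = 5.79687/0.741 = 7.82304.
b = (√(2b))²/2 = 61.19990/2 = 30.59995.
(Check via u − w = 2F/√(2b): u − w = -10.05645, 2F/√(2b) = -10.05645.)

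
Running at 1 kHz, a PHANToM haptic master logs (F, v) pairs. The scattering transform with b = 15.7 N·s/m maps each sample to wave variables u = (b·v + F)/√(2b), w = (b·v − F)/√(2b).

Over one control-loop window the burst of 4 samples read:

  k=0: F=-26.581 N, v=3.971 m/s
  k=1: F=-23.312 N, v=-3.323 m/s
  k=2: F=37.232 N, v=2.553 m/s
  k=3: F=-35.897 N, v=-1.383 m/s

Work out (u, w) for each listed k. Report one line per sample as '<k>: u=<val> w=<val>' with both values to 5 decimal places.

0: u=6.38231 w=15.86947
1: u=-13.47054 w=-5.15013
2: u=13.79729 w=0.50862
3: u=-10.28096 w=2.53123

k=0: b·v=15.7×3.971=62.34470; √(2b)=5.60357; u=(62.34470+(-26.581))/5.60357=6.38231, w=(62.34470−(-26.581))/5.60357=15.86947
k=1: b·v=15.7×(-3.323)=-52.17110; √(2b)=5.60357; u=(-52.17110+(-23.312))/5.60357=-13.47054, w=(-52.17110−(-23.312))/5.60357=-5.15013
k=2: b·v=15.7×2.553=40.08210; √(2b)=5.60357; u=(40.08210+37.232)/5.60357=13.79729, w=(40.08210−37.232)/5.60357=0.50862
k=3: b·v=15.7×(-1.383)=-21.71310; √(2b)=5.60357; u=(-21.71310+(-35.897))/5.60357=-10.28096, w=(-21.71310−(-35.897))/5.60357=2.53123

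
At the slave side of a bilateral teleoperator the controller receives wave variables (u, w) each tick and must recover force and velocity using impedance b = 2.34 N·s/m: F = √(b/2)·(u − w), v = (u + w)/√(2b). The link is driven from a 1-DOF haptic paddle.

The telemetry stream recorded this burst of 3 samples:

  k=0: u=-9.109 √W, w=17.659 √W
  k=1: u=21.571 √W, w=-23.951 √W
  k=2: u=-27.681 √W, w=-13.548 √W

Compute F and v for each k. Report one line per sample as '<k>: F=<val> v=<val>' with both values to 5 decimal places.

0: F=-28.95402 v=3.95224
1: F=49.23957 v=-1.10016
2: F=-15.28718 v=-19.05811

k=0: u−w=-26.76800, u+w=8.55000; √(b/2)=1.08167, √(2b)=2.16333; F=1.08167×(-26.768)=-28.95402, v=8.55000/2.16333=3.95224
k=1: u−w=45.52200, u+w=-2.38000; √(b/2)=1.08167, √(2b)=2.16333; F=1.08167×45.522=49.23957, v=-2.38000/2.16333=-1.10016
k=2: u−w=-14.13300, u+w=-41.22900; √(b/2)=1.08167, √(2b)=2.16333; F=1.08167×(-14.133)=-15.28718, v=-41.22900/2.16333=-19.05811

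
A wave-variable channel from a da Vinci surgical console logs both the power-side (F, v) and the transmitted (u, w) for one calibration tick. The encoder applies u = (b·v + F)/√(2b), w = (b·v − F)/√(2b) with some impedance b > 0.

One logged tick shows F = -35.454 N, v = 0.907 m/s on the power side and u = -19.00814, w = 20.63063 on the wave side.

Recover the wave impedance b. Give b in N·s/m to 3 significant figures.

u + w = 1.62249;  u + w = √(2b)·v, so √(2b) = 1.62249/0.907 = 1.78885.
b = (√(2b))²/2 = 3.20000/2 = 1.60000.
(Check via u − w = 2F/√(2b): u − w = -39.63877, 2F/√(2b) = -39.63880.)

b = 1.6 N·s/m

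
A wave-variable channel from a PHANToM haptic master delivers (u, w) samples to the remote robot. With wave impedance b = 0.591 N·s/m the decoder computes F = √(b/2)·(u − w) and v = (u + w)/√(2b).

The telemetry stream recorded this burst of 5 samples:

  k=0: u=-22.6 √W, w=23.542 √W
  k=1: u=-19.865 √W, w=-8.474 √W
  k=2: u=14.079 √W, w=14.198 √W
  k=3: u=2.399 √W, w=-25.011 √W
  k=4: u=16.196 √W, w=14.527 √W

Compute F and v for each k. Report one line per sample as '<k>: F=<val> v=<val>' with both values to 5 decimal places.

0: F=-25.08275 v=0.86645
1: F=-6.19214 v=-26.06608
2: F=-0.06469 v=26.00906
3: F=14.90005 v=-20.79841
4: F=0.90727 v=28.25888

k=0: u−w=-46.14200, u+w=0.94200; √(b/2)=0.54360, √(2b)=1.08720; F=0.54360×(-46.142)=-25.08275, v=0.94200/1.08720=0.86645
k=1: u−w=-11.39100, u+w=-28.33900; √(b/2)=0.54360, √(2b)=1.08720; F=0.54360×(-11.391)=-6.19214, v=-28.33900/1.08720=-26.06608
k=2: u−w=-0.11900, u+w=28.27700; √(b/2)=0.54360, √(2b)=1.08720; F=0.54360×(-0.119)=-0.06469, v=28.27700/1.08720=26.00906
k=3: u−w=27.41000, u+w=-22.61200; √(b/2)=0.54360, √(2b)=1.08720; F=0.54360×27.41=14.90005, v=-22.61200/1.08720=-20.79841
k=4: u−w=1.66900, u+w=30.72300; √(b/2)=0.54360, √(2b)=1.08720; F=0.54360×1.669=0.90727, v=30.72300/1.08720=28.25888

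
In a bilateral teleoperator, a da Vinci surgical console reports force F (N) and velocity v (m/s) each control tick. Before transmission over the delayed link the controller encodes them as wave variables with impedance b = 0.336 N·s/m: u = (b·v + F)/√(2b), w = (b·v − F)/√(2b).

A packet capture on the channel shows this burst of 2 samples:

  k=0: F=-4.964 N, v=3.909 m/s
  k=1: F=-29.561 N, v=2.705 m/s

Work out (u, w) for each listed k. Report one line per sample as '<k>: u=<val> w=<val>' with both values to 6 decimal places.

0: u=-4.453247 w=7.657673
1: u=-34.952007 w=37.169448

k=0: b·v=0.336×3.909=1.313424; √(2b)=0.819756; u=(1.313424+(-4.964))/0.819756=-4.453247, w=(1.313424−(-4.964))/0.819756=7.657673
k=1: b·v=0.336×2.705=0.908880; √(2b)=0.819756; u=(0.908880+(-29.561))/0.819756=-34.952007, w=(0.908880−(-29.561))/0.819756=37.169448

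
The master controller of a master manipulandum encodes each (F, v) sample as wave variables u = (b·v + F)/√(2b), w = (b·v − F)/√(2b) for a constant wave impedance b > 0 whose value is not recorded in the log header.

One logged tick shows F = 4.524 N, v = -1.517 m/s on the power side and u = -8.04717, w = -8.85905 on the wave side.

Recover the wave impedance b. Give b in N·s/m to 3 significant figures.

u + w = -16.9062;  u + w = √(2b)·v, so √(2b) = -16.9062/(-1.517) = 11.1445.
b = (√(2b))²/2 = 124.2001/2 = 62.1000.
(Check via u − w = 2F/√(2b): u − w = 0.8119, 2F/√(2b) = 0.8119.)

b = 62.1 N·s/m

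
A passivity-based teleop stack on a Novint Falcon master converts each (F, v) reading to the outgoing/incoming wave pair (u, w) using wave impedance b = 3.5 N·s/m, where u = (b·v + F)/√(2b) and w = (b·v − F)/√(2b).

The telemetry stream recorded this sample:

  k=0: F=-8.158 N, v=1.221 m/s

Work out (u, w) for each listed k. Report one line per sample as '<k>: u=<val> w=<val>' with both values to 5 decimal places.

0: u=-1.46820 w=4.69867

k=0: b·v=3.5×1.221=4.27350; √(2b)=2.64575; u=(4.27350+(-8.158))/2.64575=-1.46820, w=(4.27350−(-8.158))/2.64575=4.69867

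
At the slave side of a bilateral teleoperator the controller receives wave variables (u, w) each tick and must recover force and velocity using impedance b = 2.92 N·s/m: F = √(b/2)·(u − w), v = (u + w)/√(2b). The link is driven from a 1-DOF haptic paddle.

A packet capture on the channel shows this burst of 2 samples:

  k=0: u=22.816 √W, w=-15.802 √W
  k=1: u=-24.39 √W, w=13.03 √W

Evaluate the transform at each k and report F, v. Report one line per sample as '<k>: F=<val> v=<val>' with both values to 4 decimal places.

0: F=46.6623 v=2.9024
1: F=-45.2148 v=-4.7008

k=0: u−w=38.6180, u+w=7.0140; √(b/2)=1.2083, √(2b)=2.4166; F=1.2083×38.618=46.6623, v=7.0140/2.4166=2.9024
k=1: u−w=-37.4200, u+w=-11.3600; √(b/2)=1.2083, √(2b)=2.4166; F=1.2083×(-37.42)=-45.2148, v=-11.3600/2.4166=-4.7008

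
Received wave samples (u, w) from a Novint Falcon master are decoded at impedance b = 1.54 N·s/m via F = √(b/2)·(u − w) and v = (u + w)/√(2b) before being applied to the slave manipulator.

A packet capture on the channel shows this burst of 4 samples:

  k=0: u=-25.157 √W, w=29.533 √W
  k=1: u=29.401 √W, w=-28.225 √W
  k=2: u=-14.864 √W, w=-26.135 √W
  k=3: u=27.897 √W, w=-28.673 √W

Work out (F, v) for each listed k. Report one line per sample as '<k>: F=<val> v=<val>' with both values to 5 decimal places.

0: F=-47.99028 v=2.49346
1: F=50.56661 v=0.67009
2: F=9.89026 v=-23.36135
3: F=49.63997 v=-0.44217

k=0: u−w=-54.69000, u+w=4.37600; √(b/2)=0.87750, √(2b)=1.75499; F=0.87750×(-54.69)=-47.99028, v=4.37600/1.75499=2.49346
k=1: u−w=57.62600, u+w=1.17600; √(b/2)=0.87750, √(2b)=1.75499; F=0.87750×57.626=50.56661, v=1.17600/1.75499=0.67009
k=2: u−w=11.27100, u+w=-40.99900; √(b/2)=0.87750, √(2b)=1.75499; F=0.87750×11.271=9.89026, v=-40.99900/1.75499=-23.36135
k=3: u−w=56.57000, u+w=-0.77600; √(b/2)=0.87750, √(2b)=1.75499; F=0.87750×56.57=49.63997, v=-0.77600/1.75499=-0.44217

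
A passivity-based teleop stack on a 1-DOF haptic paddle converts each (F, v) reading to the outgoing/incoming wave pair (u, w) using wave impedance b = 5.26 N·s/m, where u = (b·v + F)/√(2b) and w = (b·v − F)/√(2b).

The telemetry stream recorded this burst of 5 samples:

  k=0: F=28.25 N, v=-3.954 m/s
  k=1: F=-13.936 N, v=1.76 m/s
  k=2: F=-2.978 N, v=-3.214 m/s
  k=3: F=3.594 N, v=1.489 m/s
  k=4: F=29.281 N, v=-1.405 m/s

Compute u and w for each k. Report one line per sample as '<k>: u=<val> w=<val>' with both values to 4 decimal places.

k=0: b·v=5.26×(-3.954)=-20.7980; √(2b)=3.2435; u=(-20.7980+28.25)/3.2435=2.2975, w=(-20.7980−28.25)/3.2435=-15.1222
k=1: b·v=5.26×1.76=9.2576; √(2b)=3.2435; u=(9.2576+(-13.936))/3.2435=-1.4424, w=(9.2576−(-13.936))/3.2435=7.1509
k=2: b·v=5.26×(-3.214)=-16.9056; √(2b)=3.2435; u=(-16.9056+(-2.978))/3.2435=-6.1304, w=(-16.9056−(-2.978))/3.2435=-4.2941
k=3: b·v=5.26×1.489=7.8321; √(2b)=3.2435; u=(7.8321+3.594)/3.2435=3.5228, w=(7.8321−3.594)/3.2435=1.3067
k=4: b·v=5.26×(-1.405)=-7.3903; √(2b)=3.2435; u=(-7.3903+29.281)/3.2435=6.7492, w=(-7.3903−29.281)/3.2435=-11.3062

0: u=2.2975 w=-15.1222
1: u=-1.4424 w=7.1509
2: u=-6.1304 w=-4.2941
3: u=3.5228 w=1.3067
4: u=6.7492 w=-11.3062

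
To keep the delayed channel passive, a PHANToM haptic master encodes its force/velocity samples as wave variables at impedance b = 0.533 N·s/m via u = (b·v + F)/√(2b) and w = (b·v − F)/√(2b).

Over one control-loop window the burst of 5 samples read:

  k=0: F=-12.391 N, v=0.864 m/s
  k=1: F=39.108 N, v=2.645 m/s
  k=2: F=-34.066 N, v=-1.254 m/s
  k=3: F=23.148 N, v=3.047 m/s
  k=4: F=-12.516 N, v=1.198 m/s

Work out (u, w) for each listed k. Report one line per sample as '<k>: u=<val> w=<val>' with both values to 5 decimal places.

k=0: b·v=0.533×0.864=0.46051; √(2b)=1.03247; u=(0.46051+(-12.391))/1.03247=-11.55526, w=(0.46051−(-12.391))/1.03247=12.44731
k=1: b·v=0.533×2.645=1.40979; √(2b)=1.03247; u=(1.40979+39.108)/1.03247=39.24344, w=(1.40979−39.108)/1.03247=-36.51255
k=2: b·v=0.533×(-1.254)=-0.66838; √(2b)=1.03247; u=(-0.66838+(-34.066))/1.03247=-33.64194, w=(-0.66838−(-34.066))/1.03247=32.34721
k=3: b·v=0.533×3.047=1.62405; √(2b)=1.03247; u=(1.62405+23.148)/1.03247=23.99293, w=(1.62405−23.148)/1.03247=-20.84699
k=4: b·v=0.533×1.198=0.63853; √(2b)=1.03247; u=(0.63853+(-12.516))/1.03247=-11.50390, w=(0.63853−(-12.516))/1.03247=12.74080

0: u=-11.55526 w=12.44731
1: u=39.24344 w=-36.51255
2: u=-33.64194 w=32.34721
3: u=23.99293 w=-20.84699
4: u=-11.50390 w=12.74080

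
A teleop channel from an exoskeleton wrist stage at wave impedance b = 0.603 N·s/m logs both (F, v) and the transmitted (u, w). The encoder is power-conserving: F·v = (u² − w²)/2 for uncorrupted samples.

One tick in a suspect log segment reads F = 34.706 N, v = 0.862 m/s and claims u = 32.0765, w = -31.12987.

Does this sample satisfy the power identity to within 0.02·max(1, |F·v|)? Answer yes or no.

F·v = 34.706×0.862 = 29.9166 W.
(u² − w²)/2 = (1028.9019 − 969.0688)/2 = 29.9165 W.
|Δ| = 0.0000;  2% of max(1, |F·v|) = 0.5983.

yes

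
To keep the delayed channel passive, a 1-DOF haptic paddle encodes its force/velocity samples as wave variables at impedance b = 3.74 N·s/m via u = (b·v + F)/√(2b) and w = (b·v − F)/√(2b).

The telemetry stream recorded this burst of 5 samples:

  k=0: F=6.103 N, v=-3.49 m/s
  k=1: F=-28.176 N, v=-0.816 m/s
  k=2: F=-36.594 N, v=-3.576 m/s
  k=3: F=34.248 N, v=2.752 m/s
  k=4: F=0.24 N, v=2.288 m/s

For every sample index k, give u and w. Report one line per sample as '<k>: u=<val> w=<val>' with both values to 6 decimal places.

k=0: b·v=3.74×(-3.49)=-13.052600; √(2b)=2.734959; u=(-13.052600+6.103)/2.734959=-2.541025, w=(-13.052600−6.103)/2.734959=-7.003981
k=1: b·v=3.74×(-0.816)=-3.051840; √(2b)=2.734959; u=(-3.051840+(-28.176))/2.734959=-11.418029, w=(-3.051840−(-28.176))/2.734959=9.186303
k=2: b·v=3.74×(-3.576)=-13.374240; √(2b)=2.734959; u=(-13.374240+(-36.594))/2.734959=-18.270198, w=(-13.374240−(-36.594))/2.734959=8.489985
k=3: b·v=3.74×2.752=10.292480; √(2b)=2.734959; u=(10.292480+34.248)/2.734959=16.285612, w=(10.292480−34.248)/2.734959=-8.759006
k=4: b·v=3.74×2.288=8.557120; √(2b)=2.734959; u=(8.557120+0.24)/2.734959=3.216546, w=(8.557120−0.24)/2.734959=3.041040

0: u=-2.541025 w=-7.003981
1: u=-11.418029 w=9.186303
2: u=-18.270198 w=8.489985
3: u=16.285612 w=-8.759006
4: u=3.216546 w=3.041040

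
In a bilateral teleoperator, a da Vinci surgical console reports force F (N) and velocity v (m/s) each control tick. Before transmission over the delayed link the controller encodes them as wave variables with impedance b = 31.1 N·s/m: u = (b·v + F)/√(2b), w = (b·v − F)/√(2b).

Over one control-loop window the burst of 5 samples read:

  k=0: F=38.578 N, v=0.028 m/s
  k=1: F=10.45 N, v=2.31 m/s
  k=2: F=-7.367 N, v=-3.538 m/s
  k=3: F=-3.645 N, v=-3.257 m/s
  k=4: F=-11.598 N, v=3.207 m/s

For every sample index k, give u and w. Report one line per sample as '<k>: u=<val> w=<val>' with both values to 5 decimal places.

0: u=5.00194 w=-4.78111
1: u=10.43415 w=7.78412
2: u=-14.88567 w=-13.01746
3: u=-13.30566 w=-12.38132
4: u=11.17574 w=14.11690

k=0: b·v=31.1×0.028=0.87080; √(2b)=7.88670; u=(0.87080+38.578)/7.88670=5.00194, w=(0.87080−38.578)/7.88670=-4.78111
k=1: b·v=31.1×2.31=71.84100; √(2b)=7.88670; u=(71.84100+10.45)/7.88670=10.43415, w=(71.84100−10.45)/7.88670=7.78412
k=2: b·v=31.1×(-3.538)=-110.03180; √(2b)=7.88670; u=(-110.03180+(-7.367))/7.88670=-14.88567, w=(-110.03180−(-7.367))/7.88670=-13.01746
k=3: b·v=31.1×(-3.257)=-101.29270; √(2b)=7.88670; u=(-101.29270+(-3.645))/7.88670=-13.30566, w=(-101.29270−(-3.645))/7.88670=-12.38132
k=4: b·v=31.1×3.207=99.73770; √(2b)=7.88670; u=(99.73770+(-11.598))/7.88670=11.17574, w=(99.73770−(-11.598))/7.88670=14.11690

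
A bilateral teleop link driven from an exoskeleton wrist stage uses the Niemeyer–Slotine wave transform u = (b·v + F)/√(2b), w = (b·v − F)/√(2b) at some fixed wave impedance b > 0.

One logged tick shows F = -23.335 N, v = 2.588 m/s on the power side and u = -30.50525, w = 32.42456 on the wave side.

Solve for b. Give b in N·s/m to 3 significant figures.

b = 0.275 N·s/m

u + w = 1.91931;  u + w = √(2b)·v, so √(2b) = 1.91931/2.588 = 0.74162.
b = (√(2b))²/2 = 0.55000/2 = 0.27500.
(Check via u − w = 2F/√(2b): u − w = -62.92981, 2F/√(2b) = -62.92989.)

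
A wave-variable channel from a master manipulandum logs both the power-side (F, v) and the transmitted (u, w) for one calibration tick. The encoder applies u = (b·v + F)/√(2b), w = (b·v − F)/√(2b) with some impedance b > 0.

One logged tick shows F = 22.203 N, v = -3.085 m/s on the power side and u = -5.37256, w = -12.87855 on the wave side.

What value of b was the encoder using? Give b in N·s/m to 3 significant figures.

b = 17.5 N·s/m

u + w = -18.2511;  u + w = √(2b)·v, so √(2b) = -18.2511/(-3.085) = 5.9161.
b = (√(2b))²/2 = 35.0000/2 = 17.5000.
(Check via u − w = 2F/√(2b): u − w = 7.5060, 2F/√(2b) = 7.5060.)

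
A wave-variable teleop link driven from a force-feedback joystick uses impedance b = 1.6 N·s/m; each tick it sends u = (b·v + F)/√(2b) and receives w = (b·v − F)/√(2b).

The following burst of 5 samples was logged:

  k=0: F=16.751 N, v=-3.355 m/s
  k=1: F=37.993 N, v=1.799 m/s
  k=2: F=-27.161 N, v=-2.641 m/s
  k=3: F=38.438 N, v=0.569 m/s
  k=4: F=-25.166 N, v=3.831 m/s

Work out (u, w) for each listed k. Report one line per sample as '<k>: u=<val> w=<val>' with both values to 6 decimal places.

k=0: b·v=1.6×(-3.355)=-5.368000; √(2b)=1.788854; u=(-5.368000+16.751)/1.788854=6.363290, w=(-5.368000−16.751)/1.788854=-12.364897
k=1: b·v=1.6×1.799=2.878400; √(2b)=1.788854; u=(2.878400+37.993)/1.788854=22.847807, w=(2.878400−37.993)/1.788854=-19.629658
k=2: b·v=1.6×(-2.641)=-4.225600; √(2b)=1.788854; u=(-4.225600+(-27.161))/1.788854=-17.545643, w=(-4.225600−(-27.161))/1.788854=12.821278
k=3: b·v=1.6×0.569=0.910400; √(2b)=1.788854; u=(0.910400+38.438)/1.788854=21.996424, w=(0.910400−38.438)/1.788854=-20.978566
k=4: b·v=1.6×3.831=6.129600; √(2b)=1.788854; u=(6.129600+(-25.166))/1.788854=-10.641671, w=(6.129600−(-25.166))/1.788854=17.494772

0: u=6.363290 w=-12.364897
1: u=22.847807 w=-19.629658
2: u=-17.545643 w=12.821278
3: u=21.996424 w=-20.978566
4: u=-10.641671 w=17.494772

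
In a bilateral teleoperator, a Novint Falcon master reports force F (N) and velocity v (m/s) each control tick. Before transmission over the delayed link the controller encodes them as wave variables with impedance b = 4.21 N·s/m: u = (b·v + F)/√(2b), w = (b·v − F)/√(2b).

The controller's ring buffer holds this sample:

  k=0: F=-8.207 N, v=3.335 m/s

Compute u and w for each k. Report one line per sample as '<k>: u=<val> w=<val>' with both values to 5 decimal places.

k=0: b·v=4.21×3.335=14.04035; √(2b)=2.90172; u=(14.04035+(-8.207))/2.90172=2.01031, w=(14.04035−(-8.207))/2.90172=7.66694

0: u=2.01031 w=7.66694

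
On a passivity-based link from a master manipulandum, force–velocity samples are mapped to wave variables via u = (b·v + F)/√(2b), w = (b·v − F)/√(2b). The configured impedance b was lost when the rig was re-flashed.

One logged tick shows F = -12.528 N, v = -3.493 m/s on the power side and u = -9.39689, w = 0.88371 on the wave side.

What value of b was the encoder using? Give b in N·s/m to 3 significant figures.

b = 2.97 N·s/m

u + w = -8.5132;  u + w = √(2b)·v, so √(2b) = -8.5132/(-3.493) = 2.4372.
b = (√(2b))²/2 = 5.9400/2 = 2.9700.
(Check via u − w = 2F/√(2b): u − w = -10.2806, 2F/√(2b) = -10.2806.)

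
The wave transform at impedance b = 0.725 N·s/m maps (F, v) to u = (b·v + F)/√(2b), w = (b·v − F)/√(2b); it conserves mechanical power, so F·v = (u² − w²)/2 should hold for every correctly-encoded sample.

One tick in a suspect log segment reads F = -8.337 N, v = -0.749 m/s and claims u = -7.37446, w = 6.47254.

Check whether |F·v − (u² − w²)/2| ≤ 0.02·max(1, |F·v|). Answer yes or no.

F·v = (-8.337)×(-0.749) = 6.2444 W.
(u² − w²)/2 = (54.3827 − 41.8938)/2 = 6.2444 W.
|Δ| = 0.0000;  2% of max(1, |F·v|) = 0.1249.

yes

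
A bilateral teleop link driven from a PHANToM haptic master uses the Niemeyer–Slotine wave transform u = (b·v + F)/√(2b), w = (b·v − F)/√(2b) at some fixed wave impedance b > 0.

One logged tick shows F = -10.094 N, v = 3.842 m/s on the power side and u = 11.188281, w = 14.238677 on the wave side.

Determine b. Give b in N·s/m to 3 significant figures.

u + w = 25.426958;  u + w = √(2b)·v, so √(2b) = 25.426958/3.842 = 6.618157.
b = (√(2b))²/2 = 43.799998/2 = 21.899999.
(Check via u − w = 2F/√(2b): u − w = -3.050396, 2F/√(2b) = -3.050396.)

b = 21.9 N·s/m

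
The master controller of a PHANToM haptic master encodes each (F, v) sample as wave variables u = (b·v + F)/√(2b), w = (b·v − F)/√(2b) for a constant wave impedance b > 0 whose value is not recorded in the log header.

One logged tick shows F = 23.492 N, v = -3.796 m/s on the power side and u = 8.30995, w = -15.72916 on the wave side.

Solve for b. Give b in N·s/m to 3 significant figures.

u + w = -7.4192;  u + w = √(2b)·v, so √(2b) = -7.4192/(-3.796) = 1.9545.
b = (√(2b))²/2 = 3.8200/2 = 1.9100.
(Check via u − w = 2F/√(2b): u − w = 24.0391, 2F/√(2b) = 24.0391.)

b = 1.91 N·s/m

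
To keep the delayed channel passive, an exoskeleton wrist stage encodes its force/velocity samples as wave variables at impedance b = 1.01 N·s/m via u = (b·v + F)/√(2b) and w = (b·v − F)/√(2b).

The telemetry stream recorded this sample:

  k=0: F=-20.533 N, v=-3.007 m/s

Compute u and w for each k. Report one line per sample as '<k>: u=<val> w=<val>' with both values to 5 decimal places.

0: u=-16.58384 w=12.31009

k=0: b·v=1.01×(-3.007)=-3.03707; √(2b)=1.42127; u=(-3.03707+(-20.533))/1.42127=-16.58384, w=(-3.03707−(-20.533))/1.42127=12.31009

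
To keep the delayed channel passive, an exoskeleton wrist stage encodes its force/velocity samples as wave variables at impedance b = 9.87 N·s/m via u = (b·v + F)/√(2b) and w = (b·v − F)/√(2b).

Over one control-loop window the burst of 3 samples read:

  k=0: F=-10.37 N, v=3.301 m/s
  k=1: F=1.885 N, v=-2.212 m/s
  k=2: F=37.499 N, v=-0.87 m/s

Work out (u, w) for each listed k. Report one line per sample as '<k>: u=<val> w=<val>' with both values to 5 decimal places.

0: u=4.99910 w=9.66715
1: u=-4.48966 w=-5.33819
2: u=6.50738 w=-10.37276

k=0: b·v=9.87×3.301=32.58087; √(2b)=4.44297; u=(32.58087+(-10.37))/4.44297=4.99910, w=(32.58087−(-10.37))/4.44297=9.66715
k=1: b·v=9.87×(-2.212)=-21.83244; √(2b)=4.44297; u=(-21.83244+1.885)/4.44297=-4.48966, w=(-21.83244−1.885)/4.44297=-5.33819
k=2: b·v=9.87×(-0.87)=-8.58690; √(2b)=4.44297; u=(-8.58690+37.499)/4.44297=6.50738, w=(-8.58690−37.499)/4.44297=-10.37276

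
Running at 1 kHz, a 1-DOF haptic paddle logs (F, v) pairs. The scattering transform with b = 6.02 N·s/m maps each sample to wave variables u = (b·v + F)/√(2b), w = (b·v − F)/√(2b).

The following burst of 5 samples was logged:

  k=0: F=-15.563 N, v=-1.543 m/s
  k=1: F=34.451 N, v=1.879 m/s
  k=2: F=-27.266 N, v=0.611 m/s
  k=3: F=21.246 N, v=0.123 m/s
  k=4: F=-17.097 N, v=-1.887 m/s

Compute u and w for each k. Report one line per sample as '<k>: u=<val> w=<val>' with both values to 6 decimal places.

0: u=-7.162187 w=1.808177
1: u=13.188556 w=-6.668670
2: u=-6.797885 w=8.917976
3: u=6.336392 w=-5.909598
4: u=-8.201096 w=1.653451

k=0: b·v=6.02×(-1.543)=-9.288860; √(2b)=3.469870; u=(-9.288860+(-15.563))/3.469870=-7.162187, w=(-9.288860−(-15.563))/3.469870=1.808177
k=1: b·v=6.02×1.879=11.311580; √(2b)=3.469870; u=(11.311580+34.451)/3.469870=13.188556, w=(11.311580−34.451)/3.469870=-6.668670
k=2: b·v=6.02×0.611=3.678220; √(2b)=3.469870; u=(3.678220+(-27.266))/3.469870=-6.797885, w=(3.678220−(-27.266))/3.469870=8.917976
k=3: b·v=6.02×0.123=0.740460; √(2b)=3.469870; u=(0.740460+21.246)/3.469870=6.336392, w=(0.740460−21.246)/3.469870=-5.909598
k=4: b·v=6.02×(-1.887)=-11.359740; √(2b)=3.469870; u=(-11.359740+(-17.097))/3.469870=-8.201096, w=(-11.359740−(-17.097))/3.469870=1.653451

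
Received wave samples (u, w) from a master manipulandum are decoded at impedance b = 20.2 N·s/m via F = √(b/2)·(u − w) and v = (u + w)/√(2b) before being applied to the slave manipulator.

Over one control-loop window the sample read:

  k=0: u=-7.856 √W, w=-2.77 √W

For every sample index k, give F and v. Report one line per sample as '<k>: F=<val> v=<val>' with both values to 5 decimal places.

k=0: u−w=-5.08600, u+w=-10.62600; √(b/2)=3.17805, √(2b)=6.35610; F=3.17805×(-5.086)=-16.16356, v=-10.62600/6.35610=-1.67178

0: F=-16.16356 v=-1.67178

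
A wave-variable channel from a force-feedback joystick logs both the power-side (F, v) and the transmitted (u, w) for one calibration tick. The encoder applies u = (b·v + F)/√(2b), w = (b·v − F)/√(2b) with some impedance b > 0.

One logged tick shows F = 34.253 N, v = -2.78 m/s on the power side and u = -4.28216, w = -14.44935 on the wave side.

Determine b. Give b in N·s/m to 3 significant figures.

u + w = -18.7315;  u + w = √(2b)·v, so √(2b) = -18.7315/(-2.78) = 6.7380.
b = (√(2b))²/2 = 45.4000/2 = 22.7000.
(Check via u − w = 2F/√(2b): u − w = 10.1672, 2F/√(2b) = 10.1672.)

b = 22.7 N·s/m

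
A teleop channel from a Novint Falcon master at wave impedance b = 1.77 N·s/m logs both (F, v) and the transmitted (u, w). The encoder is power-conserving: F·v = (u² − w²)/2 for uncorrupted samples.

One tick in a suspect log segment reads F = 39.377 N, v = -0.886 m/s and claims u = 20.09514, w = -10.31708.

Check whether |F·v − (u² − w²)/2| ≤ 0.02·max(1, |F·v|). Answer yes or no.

no

F·v = 39.377×(-0.886) = -34.88802 W.
(u² − w²)/2 = (403.81465 − 106.44214)/2 = 148.68626 W.
|Δ| = 183.57428;  2% of max(1, |F·v|) = 0.69776.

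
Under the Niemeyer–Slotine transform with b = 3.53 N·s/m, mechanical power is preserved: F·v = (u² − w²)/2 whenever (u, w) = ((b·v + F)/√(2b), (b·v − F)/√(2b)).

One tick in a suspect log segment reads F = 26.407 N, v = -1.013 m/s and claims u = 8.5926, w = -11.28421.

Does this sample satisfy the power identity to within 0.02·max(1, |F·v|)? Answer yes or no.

yes

F·v = 26.407×(-1.013) = -26.7503 W.
(u² − w²)/2 = (73.8328 − 127.3334)/2 = -26.7503 W.
|Δ| = 0.0000;  2% of max(1, |F·v|) = 0.5350.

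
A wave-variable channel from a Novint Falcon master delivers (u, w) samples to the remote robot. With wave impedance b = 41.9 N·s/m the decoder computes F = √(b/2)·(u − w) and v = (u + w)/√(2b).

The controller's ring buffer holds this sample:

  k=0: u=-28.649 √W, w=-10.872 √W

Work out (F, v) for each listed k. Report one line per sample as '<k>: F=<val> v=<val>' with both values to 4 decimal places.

k=0: u−w=-17.7770, u+w=-39.5210; √(b/2)=4.5771, √(2b)=9.1542; F=4.5771×(-17.777)=-81.3674, v=-39.5210/9.1542=-4.3172

0: F=-81.3674 v=-4.3172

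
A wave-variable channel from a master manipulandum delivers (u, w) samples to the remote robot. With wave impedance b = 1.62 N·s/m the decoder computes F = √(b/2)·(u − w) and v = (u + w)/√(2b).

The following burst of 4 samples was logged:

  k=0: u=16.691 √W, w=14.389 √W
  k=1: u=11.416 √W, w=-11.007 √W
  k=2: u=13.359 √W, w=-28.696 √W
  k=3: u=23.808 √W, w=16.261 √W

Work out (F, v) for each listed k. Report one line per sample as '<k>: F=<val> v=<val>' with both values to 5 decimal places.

k=0: u−w=2.30200, u+w=31.08000; √(b/2)=0.90000, √(2b)=1.80000; F=0.90000×2.302=2.07180, v=31.08000/1.80000=17.26667
k=1: u−w=22.42300, u+w=0.40900; √(b/2)=0.90000, √(2b)=1.80000; F=0.90000×22.423=20.18070, v=0.40900/1.80000=0.22722
k=2: u−w=42.05500, u+w=-15.33700; √(b/2)=0.90000, √(2b)=1.80000; F=0.90000×42.055=37.84950, v=-15.33700/1.80000=-8.52056
k=3: u−w=7.54700, u+w=40.06900; √(b/2)=0.90000, √(2b)=1.80000; F=0.90000×7.547=6.79230, v=40.06900/1.80000=22.26056

0: F=2.07180 v=17.26667
1: F=20.18070 v=0.22722
2: F=37.84950 v=-8.52056
3: F=6.79230 v=22.26056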